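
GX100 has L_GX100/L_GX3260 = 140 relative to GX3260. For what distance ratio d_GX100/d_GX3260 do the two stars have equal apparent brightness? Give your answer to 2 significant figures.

12

Equal flux requires L_GX100/d_GX100² = L_GX3260/d_GX3260², so d_GX100/d_GX3260 = √(L_GX100/L_GX3260)
= √(140) = 11.83.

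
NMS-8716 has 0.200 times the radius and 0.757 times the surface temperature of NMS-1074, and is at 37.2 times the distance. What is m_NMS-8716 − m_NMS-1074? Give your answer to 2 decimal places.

12.56

L_NMS-8716/L_NMS-1074 = (0.200)²(0.757)⁴ = 0.01314.
F_NMS-8716/F_NMS-1074 = (L_NMS-8716/L_NMS-1074)/(d_NMS-8716/d_NMS-1074)² = 0.01314/1384 = 9.492×10^-6.
m_NMS-8716 − m_NMS-1074 = −2.5 log₁₀(9.492×10^-6) = 12.56.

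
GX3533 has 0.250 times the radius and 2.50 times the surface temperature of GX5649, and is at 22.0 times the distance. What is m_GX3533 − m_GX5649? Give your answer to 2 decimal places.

5.74

L_GX3533/L_GX5649 = (0.250)²(2.50)⁴ = 2.441.
F_GX3533/F_GX5649 = (L_GX3533/L_GX5649)/(d_GX3533/d_GX5649)² = 2.441/484.0 = 0.005044.
m_GX3533 − m_GX5649 = −2.5 log₁₀(0.005044) = 5.74.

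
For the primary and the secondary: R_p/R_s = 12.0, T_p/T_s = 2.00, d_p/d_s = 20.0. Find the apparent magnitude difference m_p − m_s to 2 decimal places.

L_p/L_s = (12.0)²(2.00)⁴ = 2304.
F_p/F_s = (L_p/L_s)/(d_p/d_s)² = 2304/400.0 = 5.760.
m_p − m_s = −2.5 log₁₀(5.760) = -1.90.

-1.90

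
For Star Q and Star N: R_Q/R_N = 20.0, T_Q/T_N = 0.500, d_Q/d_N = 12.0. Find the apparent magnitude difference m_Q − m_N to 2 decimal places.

1.90

L_Q/L_N = (20.0)²(0.500)⁴ = 25.00.
F_Q/F_N = (L_Q/L_N)/(d_Q/d_N)² = 25.00/144.0 = 0.1736.
m_Q − m_N = −2.5 log₁₀(0.1736) = 1.90.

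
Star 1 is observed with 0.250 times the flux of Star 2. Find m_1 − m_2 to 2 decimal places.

1.51

m_1 − m_2 = −2.5 log₁₀(F_1/F_2) = −2.5 log₁₀(0.250) = −2.5 × (-0.602) = 1.505.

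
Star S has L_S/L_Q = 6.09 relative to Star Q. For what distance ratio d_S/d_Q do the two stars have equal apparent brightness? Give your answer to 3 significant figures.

Equal flux requires L_S/d_S² = L_Q/d_Q², so d_S/d_Q = √(L_S/L_Q)
= √(6.09) = 2.468.

2.47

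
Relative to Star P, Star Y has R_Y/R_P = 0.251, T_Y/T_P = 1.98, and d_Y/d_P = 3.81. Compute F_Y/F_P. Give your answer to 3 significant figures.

L_Y/L_P = (R_Y/R_P)²(T_Y/T_P)⁴ = (0.251)² × (1.98)⁴ = 0.9683.
F_Y/F_P = (L_Y/L_P)/(d_Y/d_P)² = 0.9683 / (3.81)² = 0.06670.

0.0667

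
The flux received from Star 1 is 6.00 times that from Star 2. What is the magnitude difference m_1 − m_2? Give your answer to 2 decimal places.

-1.95

m_1 − m_2 = −2.5 log₁₀(F_1/F_2) = −2.5 log₁₀(6.00) = −2.5 × (0.778) = -1.945.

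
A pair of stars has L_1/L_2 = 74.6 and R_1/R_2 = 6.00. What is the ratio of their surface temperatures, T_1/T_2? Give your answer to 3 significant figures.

1.20

L ∝ R²T⁴ gives T ∝ (L/R²)^(1/4), so
T_1/T_2 = (74.6 / 6.00²)^(1/4) = (2.072)^(1/4) = 1.200.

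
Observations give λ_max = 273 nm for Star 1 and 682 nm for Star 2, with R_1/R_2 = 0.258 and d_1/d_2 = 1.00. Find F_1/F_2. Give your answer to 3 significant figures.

Wien's law: T_1/T_2 = λ_2/λ_1 = 682/273 = 2.498.
L_1/L_2 = (R_1/R_2)²(T_1/T_2)⁴ = (0.258)²(2.498)⁴ = 2.593.
F_1/F_2 = (L_1/L_2)/(d_1/d_2)² = 2.593/(1.00)² = 2.593.

2.59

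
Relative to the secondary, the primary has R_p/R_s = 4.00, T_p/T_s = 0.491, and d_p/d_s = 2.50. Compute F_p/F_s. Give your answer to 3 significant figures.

0.149

L_p/L_s = (R_p/R_s)²(T_p/T_s)⁴ = (4.00)² × (0.491)⁴ = 0.9299.
F_p/F_s = (L_p/L_s)/(d_p/d_s)² = 0.9299 / (2.50)² = 0.1488.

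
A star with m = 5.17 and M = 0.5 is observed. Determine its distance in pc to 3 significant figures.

m − M = 5 log₁₀(d/10 pc)
5.17 − (0.5) = 4.67 = 5 log₁₀(d/10)
d = 10 × 10^(4.67/5) = 10 × 10^0.934 = 85.90 pc.

85.9 pc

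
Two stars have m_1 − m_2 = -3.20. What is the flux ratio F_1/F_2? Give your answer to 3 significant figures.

19.1

F_1/F_2 = 10^(−(m_1 − m_2)/2.5) = 10^(3.20/2.5) = 10^1.280 = 19.05.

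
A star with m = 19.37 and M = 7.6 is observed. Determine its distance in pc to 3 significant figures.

m − M = 5 log₁₀(d/10 pc)
19.37 − (7.6) = 11.77 = 5 log₁₀(d/10)
d = 10 × 10^(11.77/5) = 10 × 10^2.354 = 2259 pc.

2.26×10^3 pc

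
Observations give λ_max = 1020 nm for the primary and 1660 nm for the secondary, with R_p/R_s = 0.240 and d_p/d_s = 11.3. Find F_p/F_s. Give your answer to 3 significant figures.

0.00316

Wien's law: T_p/T_s = λ_s/λ_p = 1660/1020 = 1.627.
L_p/L_s = (R_p/R_s)²(T_p/T_s)⁴ = (0.240)²(1.627)⁴ = 0.4041.
F_p/F_s = (L_p/L_s)/(d_p/d_s)² = 0.4041/(11.3)² = 0.003164.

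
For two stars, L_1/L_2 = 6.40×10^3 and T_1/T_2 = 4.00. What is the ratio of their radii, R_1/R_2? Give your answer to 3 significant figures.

5.00

L ∝ R²T⁴ gives R ∝ √L / T², so
R_1/R_2 = √(6.40×10^3) / (4.00)² = 80.00 / 16.00 = 5.000.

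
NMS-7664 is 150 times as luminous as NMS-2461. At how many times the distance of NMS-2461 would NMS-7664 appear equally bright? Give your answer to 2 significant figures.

Equal flux requires L_NMS-7664/d_NMS-7664² = L_NMS-2461/d_NMS-2461², so d_NMS-7664/d_NMS-2461 = √(L_NMS-7664/L_NMS-2461)
= √(150) = 12.25.

12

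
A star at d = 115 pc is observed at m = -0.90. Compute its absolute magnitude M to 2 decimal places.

-6.20

M = m − 5 log₁₀(d/10 pc) = -0.90 − 5 log₁₀(115/10)
  = -0.90 − 5 × 1.061 = -0.90 − 5.30 = -6.20.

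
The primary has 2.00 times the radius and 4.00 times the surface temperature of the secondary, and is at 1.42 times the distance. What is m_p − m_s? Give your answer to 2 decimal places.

-6.76

L_p/L_s = (2.00)²(4.00)⁴ = 1024.
F_p/F_s = (L_p/L_s)/(d_p/d_s)² = 1024/2.016 = 507.8.
m_p − m_s = −2.5 log₁₀(507.8) = -6.76.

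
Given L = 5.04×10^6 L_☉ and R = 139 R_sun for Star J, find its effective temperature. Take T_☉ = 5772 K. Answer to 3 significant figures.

T/T_☉ = (L/L_☉)^(1/4) / (R/R_☉)^(1/2)
T = 5772 × (5.04×10^6)^(1/4) / √(139) = 5772 × 47.38 / 11.79 = 2.320×10^4 K.

2.32×10^4 K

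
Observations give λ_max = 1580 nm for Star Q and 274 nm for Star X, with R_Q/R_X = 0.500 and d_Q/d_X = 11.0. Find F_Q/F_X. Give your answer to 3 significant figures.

Wien's law: T_Q/T_X = λ_X/λ_Q = 274/1580 = 0.1734.
L_Q/L_X = (R_Q/R_X)²(T_Q/T_X)⁴ = (0.500)²(0.1734)⁴ = 2.261×10^-4.
F_Q/F_X = (L_Q/L_X)/(d_Q/d_X)² = 2.261×10^-4/(11.0)² = 1.869×10^-6.

1.87×10^-6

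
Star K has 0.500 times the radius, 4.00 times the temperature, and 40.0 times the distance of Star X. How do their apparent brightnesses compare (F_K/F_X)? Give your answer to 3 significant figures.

L_K/L_X = (R_K/R_X)²(T_K/T_X)⁴ = (0.500)² × (4.00)⁴ = 64.00.
F_K/F_X = (L_K/L_X)/(d_K/d_X)² = 64.00 / (40.0)² = 0.04000.

0.0400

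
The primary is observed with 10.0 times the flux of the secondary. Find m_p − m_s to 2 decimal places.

m_p − m_s = −2.5 log₁₀(F_p/F_s) = −2.5 log₁₀(10.0) = −2.5 × (1.000) = -2.500.

-2.50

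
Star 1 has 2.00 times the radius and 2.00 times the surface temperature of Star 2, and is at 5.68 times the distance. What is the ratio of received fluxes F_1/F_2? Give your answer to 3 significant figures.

1.98

L_1/L_2 = (R_1/R_2)²(T_1/T_2)⁴ = (2.00)² × (2.00)⁴ = 64.00.
F_1/F_2 = (L_1/L_2)/(d_1/d_2)² = 64.00 / (5.68)² = 1.984.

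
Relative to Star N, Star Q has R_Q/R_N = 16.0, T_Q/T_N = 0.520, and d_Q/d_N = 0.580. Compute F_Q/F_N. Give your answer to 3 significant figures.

L_Q/L_N = (R_Q/R_N)²(T_Q/T_N)⁴ = (16.0)² × (0.520)⁴ = 18.72.
F_Q/F_N = (L_Q/L_N)/(d_Q/d_N)² = 18.72 / (0.580)² = 55.64.

55.6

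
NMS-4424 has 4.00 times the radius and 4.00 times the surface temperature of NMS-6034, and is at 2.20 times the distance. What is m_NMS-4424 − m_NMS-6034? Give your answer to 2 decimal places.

L_NMS-4424/L_NMS-6034 = (4.00)²(4.00)⁴ = 4096.
F_NMS-4424/F_NMS-6034 = (L_NMS-4424/L_NMS-6034)/(d_NMS-4424/d_NMS-6034)² = 4096/4.840 = 846.3.
m_NMS-4424 − m_NMS-6034 = −2.5 log₁₀(846.3) = -7.32.

-7.32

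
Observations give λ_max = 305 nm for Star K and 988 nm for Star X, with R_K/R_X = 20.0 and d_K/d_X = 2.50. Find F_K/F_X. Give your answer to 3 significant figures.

Wien's law: T_K/T_X = λ_X/λ_K = 988/305 = 3.239.
L_K/L_X = (R_K/R_X)²(T_K/T_X)⁴ = (20.0)²(3.239)⁴ = 4.404×10^4.
F_K/F_X = (L_K/L_X)/(d_K/d_X)² = 4.404×10^4/(2.50)² = 7047.

7.05×10^3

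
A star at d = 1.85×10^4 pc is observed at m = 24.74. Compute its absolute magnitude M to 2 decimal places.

8.40

M = m − 5 log₁₀(d/10 pc) = 24.74 − 5 log₁₀(1.85×10^4/10)
  = 24.74 − 5 × 3.267 = 24.74 − 16.34 = 8.40.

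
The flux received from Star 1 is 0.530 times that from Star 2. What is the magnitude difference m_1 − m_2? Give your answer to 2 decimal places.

m_1 − m_2 = −2.5 log₁₀(F_1/F_2) = −2.5 log₁₀(0.530) = −2.5 × (-0.276) = 0.689.

0.69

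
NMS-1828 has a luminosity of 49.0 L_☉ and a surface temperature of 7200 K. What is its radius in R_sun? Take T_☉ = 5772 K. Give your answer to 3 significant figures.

4.50 R_sun

R/R_☉ = √(L/L_☉) / (T/T_☉)² = √(49.0) / (1.247)²
       = 7.000 / 1.556 = 4.499.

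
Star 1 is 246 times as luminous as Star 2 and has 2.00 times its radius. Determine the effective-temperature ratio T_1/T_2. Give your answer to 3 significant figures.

2.80

L ∝ R²T⁴ gives T ∝ (L/R²)^(1/4), so
T_1/T_2 = (246 / 2.00²)^(1/4) = (61.50)^(1/4) = 2.800.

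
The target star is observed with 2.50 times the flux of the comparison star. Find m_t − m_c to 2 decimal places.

m_t − m_c = −2.5 log₁₀(F_t/F_c) = −2.5 log₁₀(2.50) = −2.5 × (0.398) = -0.995.

-0.99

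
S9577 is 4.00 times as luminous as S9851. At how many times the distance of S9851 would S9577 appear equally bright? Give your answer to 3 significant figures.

2.00

Equal flux requires L_S9577/d_S9577² = L_S9851/d_S9851², so d_S9577/d_S9851 = √(L_S9577/L_S9851)
= √(4.00) = 2.000.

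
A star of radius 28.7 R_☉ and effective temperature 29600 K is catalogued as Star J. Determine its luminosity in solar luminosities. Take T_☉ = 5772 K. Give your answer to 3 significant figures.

L/L_☉ = (R/R_☉)² (T/T_☉)⁴ = (28.7)² × (29600/5772)⁴
       = 823.7 × (5.128)⁴ = 823.7 × 691.6 = 5.697×10^5.

5.70×10^5 solar luminosities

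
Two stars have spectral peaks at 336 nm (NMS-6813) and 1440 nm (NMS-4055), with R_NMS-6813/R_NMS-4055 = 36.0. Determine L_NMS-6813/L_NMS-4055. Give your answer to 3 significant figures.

4.37×10^5

Wien's law gives T ∝ 1/λ_max, so T_NMS-6813/T_NMS-4055 = λ_NMS-4055/λ_NMS-6813 = 1440/336 = 4.286.
Then L ∝ R²T⁴ gives L_NMS-6813/L_NMS-4055 = (36.0)² × (4.286)⁴ = 1296 × 337.4 = 4.372×10^5.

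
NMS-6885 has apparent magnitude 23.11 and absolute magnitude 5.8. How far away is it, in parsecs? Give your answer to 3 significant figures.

2.90×10^4 pc

m − M = 5 log₁₀(d/10 pc)
23.11 − (5.8) = 17.31 = 5 log₁₀(d/10)
d = 10 × 10^(17.31/5) = 10 × 10^3.462 = 2.897×10^4 pc.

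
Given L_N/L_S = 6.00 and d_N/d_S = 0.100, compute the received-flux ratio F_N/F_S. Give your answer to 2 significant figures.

6.0×10^2

F = L/(4πd²), so F_N/F_S = (L_N/L_S) / (d_N/d_S)²
= 6.00 / (0.100)² = 6.00 / 0.01000 = 600.0.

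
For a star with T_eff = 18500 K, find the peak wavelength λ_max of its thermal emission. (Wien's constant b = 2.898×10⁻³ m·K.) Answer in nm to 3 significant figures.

157 nm

λ_max = b/T = 2.898×10⁻³ / 18500 = 1.57×10^-7 m = 156.6 nm.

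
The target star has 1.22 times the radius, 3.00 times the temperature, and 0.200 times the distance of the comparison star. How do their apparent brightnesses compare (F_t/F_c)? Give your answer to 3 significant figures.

3.01×10^3

L_t/L_c = (R_t/R_c)²(T_t/T_c)⁴ = (1.22)² × (3.00)⁴ = 120.6.
F_t/F_c = (L_t/L_c)/(d_t/d_c)² = 120.6 / (0.200)² = 3014.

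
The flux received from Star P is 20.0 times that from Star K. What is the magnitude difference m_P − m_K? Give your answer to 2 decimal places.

m_P − m_K = −2.5 log₁₀(F_P/F_K) = −2.5 log₁₀(20.0) = −2.5 × (1.301) = -3.253.

-3.25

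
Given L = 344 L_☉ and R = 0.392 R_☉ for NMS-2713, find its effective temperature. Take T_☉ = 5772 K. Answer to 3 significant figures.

T/T_☉ = (L/L_☉)^(1/4) / (R/R_☉)^(1/2)
T = 5772 × (344)^(1/4) / √(0.392) = 5772 × 4.307 / 0.6261 = 3.970×10^4 K.

3.97×10^4 K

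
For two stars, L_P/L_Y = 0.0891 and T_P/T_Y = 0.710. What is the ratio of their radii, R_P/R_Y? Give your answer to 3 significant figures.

0.592

L ∝ R²T⁴ gives R ∝ √L / T², so
R_P/R_Y = √(0.0891) / (0.710)² = 0.2985 / 0.5041 = 0.5921.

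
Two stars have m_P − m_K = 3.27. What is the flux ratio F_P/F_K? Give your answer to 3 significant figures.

F_P/F_K = 10^(−(m_P − m_K)/2.5) = 10^(-3.27/2.5) = 10^-1.308 = 0.04920.

0.0492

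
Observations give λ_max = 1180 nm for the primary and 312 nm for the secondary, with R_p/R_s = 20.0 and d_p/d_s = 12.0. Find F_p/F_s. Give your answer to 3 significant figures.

0.0136

Wien's law: T_p/T_s = λ_s/λ_p = 312/1180 = 0.2644.
L_p/L_s = (R_p/R_s)²(T_p/T_s)⁴ = (20.0)²(0.2644)⁴ = 1.955.
F_p/F_s = (L_p/L_s)/(d_p/d_s)² = 1.955/(12.0)² = 0.01358.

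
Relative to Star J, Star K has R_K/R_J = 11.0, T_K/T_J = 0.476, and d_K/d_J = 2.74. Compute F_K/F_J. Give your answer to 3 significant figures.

0.827

L_K/L_J = (R_K/R_J)²(T_K/T_J)⁴ = (11.0)² × (0.476)⁴ = 6.212.
F_K/F_J = (L_K/L_J)/(d_K/d_J)² = 6.212 / (2.74)² = 0.8274.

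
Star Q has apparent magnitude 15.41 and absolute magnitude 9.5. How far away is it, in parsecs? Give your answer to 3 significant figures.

152 pc

m − M = 5 log₁₀(d/10 pc)
15.41 − (9.5) = 5.91 = 5 log₁₀(d/10)
d = 10 × 10^(5.91/5) = 10 × 10^1.182 = 152.1 pc.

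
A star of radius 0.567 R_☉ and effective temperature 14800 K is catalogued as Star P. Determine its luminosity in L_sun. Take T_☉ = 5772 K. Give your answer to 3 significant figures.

L/L_☉ = (R/R_☉)² (T/T_☉)⁴ = (0.567)² × (14800/5772)⁴
       = 0.3215 × (2.564)⁴ = 0.3215 × 43.23 = 13.90.

13.9 L_sun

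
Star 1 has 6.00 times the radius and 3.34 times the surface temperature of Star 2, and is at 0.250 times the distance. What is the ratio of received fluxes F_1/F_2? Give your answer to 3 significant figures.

7.17×10^4

L_1/L_2 = (R_1/R_2)²(T_1/T_2)⁴ = (6.00)² × (3.34)⁴ = 4480.
F_1/F_2 = (L_1/L_2)/(d_1/d_2)² = 4480 / (0.250)² = 7.168×10^4.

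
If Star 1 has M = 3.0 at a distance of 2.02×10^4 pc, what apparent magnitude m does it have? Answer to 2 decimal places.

m = M + 5 log₁₀(d/10 pc) = 3.0 + 5 log₁₀(2.02×10^4/10)
  = 3.0 + 5 × 3.305 = 3.0 + 16.53 = 19.53.

19.53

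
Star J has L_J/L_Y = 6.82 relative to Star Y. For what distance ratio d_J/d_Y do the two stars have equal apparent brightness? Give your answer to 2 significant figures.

Equal flux requires L_J/d_J² = L_Y/d_Y², so d_J/d_Y = √(L_J/L_Y)
= √(6.82) = 2.612.

2.6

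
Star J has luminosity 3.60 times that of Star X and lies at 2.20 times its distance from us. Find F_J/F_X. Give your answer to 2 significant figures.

F = L/(4πd²), so F_J/F_X = (L_J/L_X) / (d_J/d_X)²
= 3.60 / (2.20)² = 3.60 / 4.840 = 0.7438.

0.74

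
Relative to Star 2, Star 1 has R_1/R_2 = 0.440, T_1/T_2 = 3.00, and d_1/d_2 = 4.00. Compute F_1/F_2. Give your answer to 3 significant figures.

L_1/L_2 = (R_1/R_2)²(T_1/T_2)⁴ = (0.440)² × (3.00)⁴ = 15.68.
F_1/F_2 = (L_1/L_2)/(d_1/d_2)² = 15.68 / (4.00)² = 0.9801.

0.980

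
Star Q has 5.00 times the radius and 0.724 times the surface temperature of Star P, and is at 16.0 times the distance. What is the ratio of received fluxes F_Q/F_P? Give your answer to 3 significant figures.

0.0268

L_Q/L_P = (R_Q/R_P)²(T_Q/T_P)⁴ = (5.00)² × (0.724)⁴ = 6.869.
F_Q/F_P = (L_Q/L_P)/(d_Q/d_P)² = 6.869 / (16.0)² = 0.02683.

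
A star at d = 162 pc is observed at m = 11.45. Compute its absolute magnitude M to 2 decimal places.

M = m − 5 log₁₀(d/10 pc) = 11.45 − 5 log₁₀(162/10)
  = 11.45 − 5 × 1.210 = 11.45 − 6.05 = 5.40.

5.40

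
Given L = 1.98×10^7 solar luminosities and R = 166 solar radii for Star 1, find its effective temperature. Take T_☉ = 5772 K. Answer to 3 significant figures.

T/T_☉ = (L/L_☉)^(1/4) / (R/R_☉)^(1/2)
T = 5772 × (1.98×10^7)^(1/4) / √(166) = 5772 × 66.71 / 12.88 = 2.988×10^4 K.

2.99×10^4 K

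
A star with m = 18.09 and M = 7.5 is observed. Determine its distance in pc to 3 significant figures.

m − M = 5 log₁₀(d/10 pc)
18.09 − (7.5) = 10.59 = 5 log₁₀(d/10)
d = 10 × 10^(10.59/5) = 10 × 10^2.118 = 1312 pc.

1.31×10^3 pc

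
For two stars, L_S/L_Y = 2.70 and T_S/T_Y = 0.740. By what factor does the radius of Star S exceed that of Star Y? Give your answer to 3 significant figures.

L ∝ R²T⁴ gives R ∝ √L / T², so
R_S/R_Y = √(2.70) / (0.740)² = 1.643 / 0.5476 = 3.001.

3.00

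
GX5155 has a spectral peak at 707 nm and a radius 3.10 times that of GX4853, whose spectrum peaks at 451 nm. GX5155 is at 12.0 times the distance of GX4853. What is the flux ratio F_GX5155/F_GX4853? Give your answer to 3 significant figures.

0.0111

Wien's law: T_GX5155/T_GX4853 = λ_GX4853/λ_GX5155 = 451/707 = 0.6379.
L_GX5155/L_GX4853 = (R_GX5155/R_GX4853)²(T_GX5155/T_GX4853)⁴ = (3.10)²(0.6379)⁴ = 1.591.
F_GX5155/F_GX4853 = (L_GX5155/L_GX4853)/(d_GX5155/d_GX4853)² = 1.591/(12.0)² = 0.01105.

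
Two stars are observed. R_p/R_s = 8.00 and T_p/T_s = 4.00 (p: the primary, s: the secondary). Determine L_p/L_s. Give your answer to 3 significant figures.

1.64×10^4

From the Stefan–Boltzmann law, L ∝ R²T⁴, so
L_p/L_s = (R_p/R_s)² (T_p/T_s)⁴ = (8.00)² × (4.00)⁴ = 64.00 × 256.0 = 1.638×10^4.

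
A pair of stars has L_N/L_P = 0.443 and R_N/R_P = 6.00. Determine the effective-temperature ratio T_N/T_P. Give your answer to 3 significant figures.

L ∝ R²T⁴ gives T ∝ (L/R²)^(1/4), so
T_N/T_P = (0.443 / 6.00²)^(1/4) = (0.01231)^(1/4) = 0.3331.

0.333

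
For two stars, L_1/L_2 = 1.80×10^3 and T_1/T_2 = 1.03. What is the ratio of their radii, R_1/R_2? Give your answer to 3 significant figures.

L ∝ R²T⁴ gives R ∝ √L / T², so
R_1/R_2 = √(1.80×10^3) / (1.03)² = 42.43 / 1.061 = 39.99.

40.0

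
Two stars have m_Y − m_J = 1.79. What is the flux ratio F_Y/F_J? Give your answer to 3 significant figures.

0.192

F_Y/F_J = 10^(−(m_Y − m_J)/2.5) = 10^(-1.79/2.5) = 10^-0.716 = 0.1923.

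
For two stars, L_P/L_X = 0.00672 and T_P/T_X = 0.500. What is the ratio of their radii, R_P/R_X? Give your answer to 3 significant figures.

0.328

L ∝ R²T⁴ gives R ∝ √L / T², so
R_P/R_X = √(0.00672) / (0.500)² = 0.08198 / 0.2500 = 0.3279.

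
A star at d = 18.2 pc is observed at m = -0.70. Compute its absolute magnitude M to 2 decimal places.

-2.00

M = m − 5 log₁₀(d/10 pc) = -0.70 − 5 log₁₀(18.2/10)
  = -0.70 − 5 × 0.260 = -0.70 − 1.30 = -2.00.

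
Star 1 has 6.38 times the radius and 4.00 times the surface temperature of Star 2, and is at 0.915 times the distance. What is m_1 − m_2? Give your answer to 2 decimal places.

L_1/L_2 = (6.38)²(4.00)⁴ = 1.042×10^4.
F_1/F_2 = (L_1/L_2)/(d_1/d_2)² = 1.042×10^4/0.8372 = 1.245×10^4.
m_1 − m_2 = −2.5 log₁₀(1.245×10^4) = -10.24.

-10.24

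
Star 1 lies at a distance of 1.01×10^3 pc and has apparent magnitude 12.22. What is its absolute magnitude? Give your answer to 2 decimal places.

M = m − 5 log₁₀(d/10 pc) = 12.22 − 5 log₁₀(1.01×10^3/10)
  = 12.22 − 5 × 2.004 = 12.22 − 10.02 = 2.20.

2.20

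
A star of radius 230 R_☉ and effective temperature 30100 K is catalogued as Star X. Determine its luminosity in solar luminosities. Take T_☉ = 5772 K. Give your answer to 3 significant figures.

L/L_☉ = (R/R_☉)² (T/T_☉)⁴ = (230)² × (30100/5772)⁴
       = 5.290×10^4 × (5.215)⁴ = 5.290×10^4 × 739.5 = 3.912×10^7.

3.91×10^7 solar luminosities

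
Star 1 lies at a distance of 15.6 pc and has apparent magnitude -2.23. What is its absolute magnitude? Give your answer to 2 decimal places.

M = m − 5 log₁₀(d/10 pc) = -2.23 − 5 log₁₀(15.6/10)
  = -2.23 − 5 × 0.193 = -2.23 − 0.97 = -3.20.

-3.20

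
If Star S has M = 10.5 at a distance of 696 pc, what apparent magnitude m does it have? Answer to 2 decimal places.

19.71

m = M + 5 log₁₀(d/10 pc) = 10.5 + 5 log₁₀(696/10)
  = 10.5 + 5 × 1.843 = 10.5 + 9.21 = 19.71.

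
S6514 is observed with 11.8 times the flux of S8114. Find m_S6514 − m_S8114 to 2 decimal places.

-2.68

m_S6514 − m_S8114 = −2.5 log₁₀(F_S6514/F_S8114) = −2.5 log₁₀(11.8) = −2.5 × (1.072) = -2.680.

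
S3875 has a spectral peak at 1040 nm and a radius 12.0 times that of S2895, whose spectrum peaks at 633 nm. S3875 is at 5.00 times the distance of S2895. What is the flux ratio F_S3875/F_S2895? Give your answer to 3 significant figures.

Wien's law: T_S3875/T_S2895 = λ_S2895/λ_S3875 = 633/1040 = 0.6087.
L_S3875/L_S2895 = (R_S3875/R_S2895)²(T_S3875/T_S2895)⁴ = (12.0)²(0.6087)⁴ = 19.76.
F_S3875/F_S2895 = (L_S3875/L_S2895)/(d_S3875/d_S2895)² = 19.76/(5.00)² = 0.7905.

0.791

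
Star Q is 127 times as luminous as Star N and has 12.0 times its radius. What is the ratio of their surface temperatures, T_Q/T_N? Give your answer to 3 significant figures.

0.969

L ∝ R²T⁴ gives T ∝ (L/R²)^(1/4), so
T_Q/T_N = (127 / 12.0²)^(1/4) = (0.8819)^(1/4) = 0.9691.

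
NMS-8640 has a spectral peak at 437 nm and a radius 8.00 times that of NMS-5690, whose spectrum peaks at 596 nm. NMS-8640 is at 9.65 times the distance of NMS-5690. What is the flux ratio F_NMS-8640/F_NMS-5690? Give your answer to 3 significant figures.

2.38

Wien's law: T_NMS-8640/T_NMS-5690 = λ_NMS-5690/λ_NMS-8640 = 596/437 = 1.364.
L_NMS-8640/L_NMS-5690 = (R_NMS-8640/R_NMS-5690)²(T_NMS-8640/T_NMS-5690)⁴ = (8.00)²(1.364)⁴ = 221.4.
F_NMS-8640/F_NMS-5690 = (L_NMS-8640/L_NMS-5690)/(d_NMS-8640/d_NMS-5690)² = 221.4/(9.65)² = 2.378.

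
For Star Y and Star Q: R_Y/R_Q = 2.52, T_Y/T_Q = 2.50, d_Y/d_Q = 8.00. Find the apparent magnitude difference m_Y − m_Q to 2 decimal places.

-1.47

L_Y/L_Q = (2.52)²(2.50)⁴ = 248.1.
F_Y/F_Q = (L_Y/L_Q)/(d_Y/d_Q)² = 248.1/64.00 = 3.876.
m_Y − m_Q = −2.5 log₁₀(3.876) = -1.47.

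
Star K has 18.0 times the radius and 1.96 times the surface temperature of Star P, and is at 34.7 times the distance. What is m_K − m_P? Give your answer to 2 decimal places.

-1.50

L_K/L_P = (18.0)²(1.96)⁴ = 4782.
F_K/F_P = (L_K/L_P)/(d_K/d_P)² = 4782/1204 = 3.971.
m_K − m_P = −2.5 log₁₀(3.971) = -1.50.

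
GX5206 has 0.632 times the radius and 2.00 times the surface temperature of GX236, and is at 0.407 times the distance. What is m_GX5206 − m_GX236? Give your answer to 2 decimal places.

-3.97

L_GX5206/L_GX236 = (0.632)²(2.00)⁴ = 6.391.
F_GX5206/F_GX236 = (L_GX5206/L_GX236)/(d_GX5206/d_GX236)² = 6.391/0.1656 = 38.58.
m_GX5206 − m_GX236 = −2.5 log₁₀(38.58) = -3.97.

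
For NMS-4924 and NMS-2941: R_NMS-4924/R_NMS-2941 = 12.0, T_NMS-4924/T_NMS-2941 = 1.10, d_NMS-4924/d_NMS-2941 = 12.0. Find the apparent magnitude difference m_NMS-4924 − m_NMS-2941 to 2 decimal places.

-0.41

L_NMS-4924/L_NMS-2941 = (12.0)²(1.10)⁴ = 210.8.
F_NMS-4924/F_NMS-2941 = (L_NMS-4924/L_NMS-2941)/(d_NMS-4924/d_NMS-2941)² = 210.8/144.0 = 1.464.
m_NMS-4924 − m_NMS-2941 = −2.5 log₁₀(1.464) = -0.41.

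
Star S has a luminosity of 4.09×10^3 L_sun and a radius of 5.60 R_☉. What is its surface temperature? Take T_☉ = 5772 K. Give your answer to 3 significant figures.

1.95×10^4 K

T/T_☉ = (L/L_☉)^(1/4) / (R/R_☉)^(1/2)
T = 5772 × (4.09×10^3)^(1/4) / √(5.60) = 5772 × 7.997 / 2.366 = 1.951×10^4 K.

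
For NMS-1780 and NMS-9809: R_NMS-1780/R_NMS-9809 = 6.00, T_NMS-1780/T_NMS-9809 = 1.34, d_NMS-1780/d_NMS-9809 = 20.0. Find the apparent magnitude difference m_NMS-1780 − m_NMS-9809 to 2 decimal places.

L_NMS-1780/L_NMS-9809 = (6.00)²(1.34)⁴ = 116.1.
F_NMS-1780/F_NMS-9809 = (L_NMS-1780/L_NMS-9809)/(d_NMS-1780/d_NMS-9809)² = 116.1/400.0 = 0.2902.
m_NMS-1780 − m_NMS-9809 = −2.5 log₁₀(0.2902) = 1.34.

1.34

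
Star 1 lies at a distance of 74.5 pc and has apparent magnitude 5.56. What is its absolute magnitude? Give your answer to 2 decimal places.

M = m − 5 log₁₀(d/10 pc) = 5.56 − 5 log₁₀(74.5/10)
  = 5.56 − 5 × 0.872 = 5.56 − 4.36 = 1.20.

1.20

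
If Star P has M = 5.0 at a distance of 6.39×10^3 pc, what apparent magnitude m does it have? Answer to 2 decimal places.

m = M + 5 log₁₀(d/10 pc) = 5.0 + 5 log₁₀(6.39×10^3/10)
  = 5.0 + 5 × 2.806 = 5.0 + 14.03 = 19.03.

19.03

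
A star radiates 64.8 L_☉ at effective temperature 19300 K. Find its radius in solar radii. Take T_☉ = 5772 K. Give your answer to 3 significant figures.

0.720 solar radii

R/R_☉ = √(L/L_☉) / (T/T_☉)² = √(64.8) / (3.344)²
       = 8.050 / 11.18 = 0.7200.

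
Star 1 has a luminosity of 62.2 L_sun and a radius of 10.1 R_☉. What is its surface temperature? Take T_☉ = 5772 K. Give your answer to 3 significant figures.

T/T_☉ = (L/L_☉)^(1/4) / (R/R_☉)^(1/2)
T = 5772 × (62.2)^(1/4) / √(10.1) = 5772 × 2.808 / 3.178 = 5101 K.

5.10×10^3 K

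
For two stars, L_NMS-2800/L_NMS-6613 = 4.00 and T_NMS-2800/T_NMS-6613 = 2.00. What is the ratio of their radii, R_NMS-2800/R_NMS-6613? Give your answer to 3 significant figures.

L ∝ R²T⁴ gives R ∝ √L / T², so
R_NMS-2800/R_NMS-6613 = √(4.00) / (2.00)² = 2.000 / 4.000 = 0.5000.

0.500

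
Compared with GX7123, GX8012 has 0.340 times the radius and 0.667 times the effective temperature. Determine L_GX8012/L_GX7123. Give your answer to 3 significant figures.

From the Stefan–Boltzmann law, L ∝ R²T⁴, so
L_GX8012/L_GX7123 = (R_GX8012/R_GX7123)² (T_GX8012/T_GX7123)⁴ = (0.340)² × (0.667)⁴ = 0.1156 × 0.1979 = 0.02288.

0.0229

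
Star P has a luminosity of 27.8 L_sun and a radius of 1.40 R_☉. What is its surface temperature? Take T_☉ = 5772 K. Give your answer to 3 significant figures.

1.12×10^4 K

T/T_☉ = (L/L_☉)^(1/4) / (R/R_☉)^(1/2)
T = 5772 × (27.8)^(1/4) / √(1.40) = 5772 × 2.296 / 1.183 = 1.120×10^4 K.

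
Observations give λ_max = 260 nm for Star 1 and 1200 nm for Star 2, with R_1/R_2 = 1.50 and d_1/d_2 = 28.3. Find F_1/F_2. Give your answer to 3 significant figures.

Wien's law: T_1/T_2 = λ_2/λ_1 = 1200/260 = 4.615.
L_1/L_2 = (R_1/R_2)²(T_1/T_2)⁴ = (1.50)²(4.615)⁴ = 1021.
F_1/F_2 = (L_1/L_2)/(d_1/d_2)² = 1021/(28.3)² = 1.275.

1.27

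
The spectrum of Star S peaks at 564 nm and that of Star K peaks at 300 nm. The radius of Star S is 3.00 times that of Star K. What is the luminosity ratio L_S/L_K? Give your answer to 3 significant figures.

Wien's law gives T ∝ 1/λ_max, so T_S/T_K = λ_K/λ_S = 300/564 = 0.5319.
Then L ∝ R²T⁴ gives L_S/L_K = (3.00)² × (0.5319)⁴ = 9.000 × 0.08005 = 0.7205.

0.720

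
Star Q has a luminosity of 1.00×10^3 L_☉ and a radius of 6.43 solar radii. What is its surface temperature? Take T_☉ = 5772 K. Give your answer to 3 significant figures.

T/T_☉ = (L/L_☉)^(1/4) / (R/R_☉)^(1/2)
T = 5772 × (1.00×10^3)^(1/4) / √(6.43) = 5772 × 5.623 / 2.536 = 1.280×10^4 K.

1.28×10^4 K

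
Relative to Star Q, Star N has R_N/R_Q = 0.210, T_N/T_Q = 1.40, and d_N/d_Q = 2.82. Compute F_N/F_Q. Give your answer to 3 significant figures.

0.0213

L_N/L_Q = (R_N/R_Q)²(T_N/T_Q)⁴ = (0.210)² × (1.40)⁴ = 0.1694.
F_N/F_Q = (L_N/L_Q)/(d_N/d_Q)² = 0.1694 / (2.82)² = 0.02130.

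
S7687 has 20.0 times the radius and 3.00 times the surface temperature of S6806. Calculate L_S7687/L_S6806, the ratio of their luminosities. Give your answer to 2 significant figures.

From the Stefan–Boltzmann law, L ∝ R²T⁴, so
L_S7687/L_S6806 = (R_S7687/R_S6806)² (T_S7687/T_S6806)⁴ = (20.0)² × (3.00)⁴ = 400.0 × 81.00 = 3.240×10^4.

3.2×10^4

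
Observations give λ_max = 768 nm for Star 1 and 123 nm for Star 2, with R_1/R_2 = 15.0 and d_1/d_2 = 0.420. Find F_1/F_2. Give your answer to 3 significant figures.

0.839

Wien's law: T_1/T_2 = λ_2/λ_1 = 123/768 = 0.1602.
L_1/L_2 = (R_1/R_2)²(T_1/T_2)⁴ = (15.0)²(0.1602)⁴ = 0.1480.
F_1/F_2 = (L_1/L_2)/(d_1/d_2)² = 0.1480/(0.420)² = 0.8392.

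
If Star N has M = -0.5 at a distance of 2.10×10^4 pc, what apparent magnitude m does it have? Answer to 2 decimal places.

16.11

m = M + 5 log₁₀(d/10 pc) = -0.5 + 5 log₁₀(2.10×10^4/10)
  = -0.5 + 5 × 3.322 = -0.5 + 16.61 = 16.11.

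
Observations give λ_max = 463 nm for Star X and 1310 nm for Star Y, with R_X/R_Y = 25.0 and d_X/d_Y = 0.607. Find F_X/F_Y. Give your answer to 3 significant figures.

1.09×10^5

Wien's law: T_X/T_Y = λ_Y/λ_X = 1310/463 = 2.829.
L_X/L_Y = (R_X/R_Y)²(T_X/T_Y)⁴ = (25.0)²(2.829)⁴ = 4.005×10^4.
F_X/F_Y = (L_X/L_Y)/(d_X/d_Y)² = 4.005×10^4/(0.607)² = 1.087×10^5.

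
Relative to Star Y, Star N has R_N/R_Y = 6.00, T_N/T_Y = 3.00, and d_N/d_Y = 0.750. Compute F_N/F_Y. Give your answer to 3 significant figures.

L_N/L_Y = (R_N/R_Y)²(T_N/T_Y)⁴ = (6.00)² × (3.00)⁴ = 2916.
F_N/F_Y = (L_N/L_Y)/(d_N/d_Y)² = 2916 / (0.750)² = 5184.

5.18×10^3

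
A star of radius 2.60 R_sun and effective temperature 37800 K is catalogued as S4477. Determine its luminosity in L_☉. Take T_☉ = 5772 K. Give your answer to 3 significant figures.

L/L_☉ = (R/R_☉)² (T/T_☉)⁴ = (2.60)² × (37800/5772)⁴
       = 6.760 × (6.549)⁴ = 6.760 × 1839 = 1.243×10^4.

1.24×10^4 L_☉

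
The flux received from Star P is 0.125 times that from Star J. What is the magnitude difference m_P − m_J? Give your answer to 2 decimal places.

2.26

m_P − m_J = −2.5 log₁₀(F_P/F_J) = −2.5 log₁₀(0.125) = −2.5 × (-0.903) = 2.258.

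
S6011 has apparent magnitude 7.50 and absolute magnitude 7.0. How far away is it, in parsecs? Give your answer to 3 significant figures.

m − M = 5 log₁₀(d/10 pc)
7.50 − (7.0) = 0.50 = 5 log₁₀(d/10)
d = 10 × 10^(0.50/5) = 10 × 10^0.100 = 12.59 pc.

12.6 pc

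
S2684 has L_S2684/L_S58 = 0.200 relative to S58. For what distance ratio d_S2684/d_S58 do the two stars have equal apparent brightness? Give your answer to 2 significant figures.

0.45

Equal flux requires L_S2684/d_S2684² = L_S58/d_S58², so d_S2684/d_S58 = √(L_S2684/L_S58)
= √(0.200) = 0.4472.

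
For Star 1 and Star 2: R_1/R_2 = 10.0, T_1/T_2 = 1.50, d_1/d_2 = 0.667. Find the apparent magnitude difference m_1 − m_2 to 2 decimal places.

L_1/L_2 = (10.0)²(1.50)⁴ = 506.2.
F_1/F_2 = (L_1/L_2)/(d_1/d_2)² = 506.2/0.4449 = 1138.
m_1 − m_2 = −2.5 log₁₀(1138) = -7.64.

-7.64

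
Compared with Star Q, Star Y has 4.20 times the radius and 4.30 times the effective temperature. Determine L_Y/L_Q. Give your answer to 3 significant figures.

From the Stefan–Boltzmann law, L ∝ R²T⁴, so
L_Y/L_Q = (R_Y/R_Q)² (T_Y/T_Q)⁴ = (4.20)² × (4.30)⁴ = 17.64 × 341.9 = 6031.

6.03×10^3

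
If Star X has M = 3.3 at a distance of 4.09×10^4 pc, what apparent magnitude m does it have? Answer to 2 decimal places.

m = M + 5 log₁₀(d/10 pc) = 3.3 + 5 log₁₀(4.09×10^4/10)
  = 3.3 + 5 × 3.612 = 3.3 + 18.06 = 21.36.

21.36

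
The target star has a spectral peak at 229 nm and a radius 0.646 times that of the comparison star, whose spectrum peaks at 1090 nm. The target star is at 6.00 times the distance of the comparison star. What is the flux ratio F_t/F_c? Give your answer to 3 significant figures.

5.95

Wien's law: T_t/T_c = λ_c/λ_t = 1090/229 = 4.760.
L_t/L_c = (R_t/R_c)²(T_t/T_c)⁴ = (0.646)²(4.760)⁴ = 214.2.
F_t/F_c = (L_t/L_c)/(d_t/d_c)² = 214.2/(6.00)² = 5.950.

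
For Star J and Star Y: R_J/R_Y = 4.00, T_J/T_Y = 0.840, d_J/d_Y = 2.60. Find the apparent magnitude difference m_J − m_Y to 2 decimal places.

L_J/L_Y = (4.00)²(0.840)⁴ = 7.966.
F_J/F_Y = (L_J/L_Y)/(d_J/d_Y)² = 7.966/6.760 = 1.178.
m_J − m_Y = −2.5 log₁₀(1.178) = -0.18.

-0.18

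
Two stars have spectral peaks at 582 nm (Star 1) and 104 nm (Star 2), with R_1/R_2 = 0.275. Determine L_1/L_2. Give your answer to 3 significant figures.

Wien's law gives T ∝ 1/λ_max, so T_1/T_2 = λ_2/λ_1 = 104/582 = 0.1787.
Then L ∝ R²T⁴ gives L_1/L_2 = (0.275)² × (0.1787)⁴ = 0.07563 × 0.001020 = 7.711×10^-5.

7.71×10^-5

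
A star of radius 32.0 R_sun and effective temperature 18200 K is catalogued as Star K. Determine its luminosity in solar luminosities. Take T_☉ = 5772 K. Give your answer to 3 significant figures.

L/L_☉ = (R/R_☉)² (T/T_☉)⁴ = (32.0)² × (18200/5772)⁴
       = 1024 × (3.153)⁴ = 1024 × 98.85 = 1.012×10^5.

1.01×10^5 solar luminosities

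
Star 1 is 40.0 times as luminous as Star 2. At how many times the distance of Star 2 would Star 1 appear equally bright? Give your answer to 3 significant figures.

6.32

Equal flux requires L_1/d_1² = L_2/d_2², so d_1/d_2 = √(L_1/L_2)
= √(40.0) = 6.325.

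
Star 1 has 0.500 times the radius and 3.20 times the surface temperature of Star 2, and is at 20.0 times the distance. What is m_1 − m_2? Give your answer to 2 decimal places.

2.96

L_1/L_2 = (0.500)²(3.20)⁴ = 26.21.
F_1/F_2 = (L_1/L_2)/(d_1/d_2)² = 26.21/400.0 = 0.06554.
m_1 − m_2 = −2.5 log₁₀(0.06554) = 2.96.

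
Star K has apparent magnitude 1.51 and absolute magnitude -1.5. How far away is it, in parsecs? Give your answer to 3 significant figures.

40.0 pc

m − M = 5 log₁₀(d/10 pc)
1.51 − (-1.5) = 3.01 = 5 log₁₀(d/10)
d = 10 × 10^(3.01/5) = 10 × 10^0.602 = 39.99 pc.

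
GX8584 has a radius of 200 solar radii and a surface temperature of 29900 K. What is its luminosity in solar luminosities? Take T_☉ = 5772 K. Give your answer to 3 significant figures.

L/L_☉ = (R/R_☉)² (T/T_☉)⁴ = (200)² × (29900/5772)⁴
       = 4.000×10^4 × (5.180)⁴ = 4.000×10^4 × 720.1 = 2.880×10^7.

2.88×10^7 solar luminosities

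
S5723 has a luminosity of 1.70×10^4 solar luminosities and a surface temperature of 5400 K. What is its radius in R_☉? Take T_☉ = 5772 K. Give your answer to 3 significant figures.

R/R_☉ = √(L/L_☉) / (T/T_☉)² = √(1.70×10^4) / (0.9356)²
       = 130.4 / 0.8753 = 149.0.

149 R_☉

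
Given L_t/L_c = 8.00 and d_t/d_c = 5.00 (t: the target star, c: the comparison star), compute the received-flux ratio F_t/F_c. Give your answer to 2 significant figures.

0.32

F = L/(4πd²), so F_t/F_c = (L_t/L_c) / (d_t/d_c)²
= 8.00 / (5.00)² = 8.00 / 25.00 = 0.3200.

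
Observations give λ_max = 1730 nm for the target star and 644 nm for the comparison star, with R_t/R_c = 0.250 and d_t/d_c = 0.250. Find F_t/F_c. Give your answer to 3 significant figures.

Wien's law: T_t/T_c = λ_c/λ_t = 644/1730 = 0.3723.
L_t/L_c = (R_t/R_c)²(T_t/T_c)⁴ = (0.250)²(0.3723)⁴ = 0.001200.
F_t/F_c = (L_t/L_c)/(d_t/d_c)² = 0.001200/(0.250)² = 0.01920.

0.0192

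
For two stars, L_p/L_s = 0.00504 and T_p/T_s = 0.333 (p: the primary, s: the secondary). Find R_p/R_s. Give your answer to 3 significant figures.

L ∝ R²T⁴ gives R ∝ √L / T², so
R_p/R_s = √(0.00504) / (0.333)² = 0.07099 / 0.1109 = 0.6402.

0.640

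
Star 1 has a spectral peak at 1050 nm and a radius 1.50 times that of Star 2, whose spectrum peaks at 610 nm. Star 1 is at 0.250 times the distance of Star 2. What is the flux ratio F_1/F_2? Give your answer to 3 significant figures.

Wien's law: T_1/T_2 = λ_2/λ_1 = 610/1050 = 0.5810.
L_1/L_2 = (R_1/R_2)²(T_1/T_2)⁴ = (1.50)²(0.5810)⁴ = 0.2563.
F_1/F_2 = (L_1/L_2)/(d_1/d_2)² = 0.2563/(0.250)² = 4.101.

4.10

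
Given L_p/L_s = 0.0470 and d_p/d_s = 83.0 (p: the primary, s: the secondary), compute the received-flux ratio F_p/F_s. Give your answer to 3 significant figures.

6.82×10^-6

F = L/(4πd²), so F_p/F_s = (L_p/L_s) / (d_p/d_s)²
= 0.0470 / (83.0)² = 0.0470 / 6889 = 6.822×10^-6.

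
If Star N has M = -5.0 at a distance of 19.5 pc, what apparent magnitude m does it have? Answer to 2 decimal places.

m = M + 5 log₁₀(d/10 pc) = -5.0 + 5 log₁₀(19.5/10)
  = -5.0 + 5 × 0.290 = -5.0 + 1.45 = -3.55.

-3.55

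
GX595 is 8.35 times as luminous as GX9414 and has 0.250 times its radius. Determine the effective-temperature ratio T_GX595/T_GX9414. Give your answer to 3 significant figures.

L ∝ R²T⁴ gives T ∝ (L/R²)^(1/4), so
T_GX595/T_GX9414 = (8.35 / 0.250²)^(1/4) = (133.6)^(1/4) = 3.400.

3.40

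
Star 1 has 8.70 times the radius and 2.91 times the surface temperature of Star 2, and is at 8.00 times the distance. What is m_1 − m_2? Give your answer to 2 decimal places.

-4.82

L_1/L_2 = (8.70)²(2.91)⁴ = 5428.
F_1/F_2 = (L_1/L_2)/(d_1/d_2)² = 5428/64.00 = 84.81.
m_1 − m_2 = −2.5 log₁₀(84.81) = -4.82.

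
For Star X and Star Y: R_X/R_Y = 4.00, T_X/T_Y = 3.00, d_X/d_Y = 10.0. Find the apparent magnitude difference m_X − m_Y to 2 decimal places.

-2.78

L_X/L_Y = (4.00)²(3.00)⁴ = 1296.
F_X/F_Y = (L_X/L_Y)/(d_X/d_Y)² = 1296/100.0 = 12.96.
m_X − m_Y = −2.5 log₁₀(12.96) = -2.78.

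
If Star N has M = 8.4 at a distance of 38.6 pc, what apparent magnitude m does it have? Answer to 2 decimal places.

m = M + 5 log₁₀(d/10 pc) = 8.4 + 5 log₁₀(38.6/10)
  = 8.4 + 5 × 0.587 = 8.4 + 2.93 = 11.33.

11.33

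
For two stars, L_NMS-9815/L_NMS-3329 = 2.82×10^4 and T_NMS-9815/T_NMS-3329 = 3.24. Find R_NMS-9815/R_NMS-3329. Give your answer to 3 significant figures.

L ∝ R²T⁴ gives R ∝ √L / T², so
R_NMS-9815/R_NMS-3329 = √(2.82×10^4) / (3.24)² = 167.9 / 10.50 = 16.00.

16.0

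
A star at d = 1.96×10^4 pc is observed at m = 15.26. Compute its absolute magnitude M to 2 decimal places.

M = m − 5 log₁₀(d/10 pc) = 15.26 − 5 log₁₀(1.96×10^4/10)
  = 15.26 − 5 × 3.292 = 15.26 − 16.46 = -1.20.

-1.20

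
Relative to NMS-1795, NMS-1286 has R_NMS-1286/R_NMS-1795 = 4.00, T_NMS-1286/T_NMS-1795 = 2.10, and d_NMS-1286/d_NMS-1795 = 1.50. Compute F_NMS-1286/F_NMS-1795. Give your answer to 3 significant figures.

L_NMS-1286/L_NMS-1795 = (R_NMS-1286/R_NMS-1795)²(T_NMS-1286/T_NMS-1795)⁴ = (4.00)² × (2.10)⁴ = 311.2.
F_NMS-1286/F_NMS-1795 = (L_NMS-1286/L_NMS-1795)/(d_NMS-1286/d_NMS-1795)² = 311.2 / (1.50)² = 138.3.

138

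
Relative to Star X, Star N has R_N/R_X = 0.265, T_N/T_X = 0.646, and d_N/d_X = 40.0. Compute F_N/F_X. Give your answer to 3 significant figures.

7.64×10^-6

L_N/L_X = (R_N/R_X)²(T_N/T_X)⁴ = (0.265)² × (0.646)⁴ = 0.01223.
F_N/F_X = (L_N/L_X)/(d_N/d_X)² = 0.01223 / (40.0)² = 7.644×10^-6.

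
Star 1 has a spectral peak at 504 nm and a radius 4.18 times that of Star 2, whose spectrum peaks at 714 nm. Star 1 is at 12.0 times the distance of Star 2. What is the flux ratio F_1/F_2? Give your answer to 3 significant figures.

0.489

Wien's law: T_1/T_2 = λ_2/λ_1 = 714/504 = 1.417.
L_1/L_2 = (R_1/R_2)²(T_1/T_2)⁴ = (4.18)²(1.417)⁴ = 70.38.
F_1/F_2 = (L_1/L_2)/(d_1/d_2)² = 70.38/(12.0)² = 0.4887.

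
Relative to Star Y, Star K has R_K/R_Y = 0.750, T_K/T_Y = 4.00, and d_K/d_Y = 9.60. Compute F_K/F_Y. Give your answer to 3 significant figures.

L_K/L_Y = (R_K/R_Y)²(T_K/T_Y)⁴ = (0.750)² × (4.00)⁴ = 144.0.
F_K/F_Y = (L_K/L_Y)/(d_K/d_Y)² = 144.0 / (9.60)² = 1.562.

1.56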